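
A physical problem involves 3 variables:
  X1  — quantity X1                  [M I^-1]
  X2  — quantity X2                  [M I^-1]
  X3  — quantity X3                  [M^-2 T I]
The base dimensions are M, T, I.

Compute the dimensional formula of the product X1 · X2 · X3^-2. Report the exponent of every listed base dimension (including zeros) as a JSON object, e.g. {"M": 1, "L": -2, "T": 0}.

{"M": 6, "T": -2, "I": -4}

Write exponents as rows M,T,I / cols X1,X2,X3:
  M: [ 1  1 -2]
  T: [ 0  0  1]
  I: [-1 -1  1]
  [M]: (1)·1+(1)·1+(-2)·-2 = 6
  [T]: (1)·0+(1)·0+(-2)·1 = -2
  [I]: (1)·-1+(1)·-1+(-2)·1 = -4
⇒ M^6 T^-2 I^-4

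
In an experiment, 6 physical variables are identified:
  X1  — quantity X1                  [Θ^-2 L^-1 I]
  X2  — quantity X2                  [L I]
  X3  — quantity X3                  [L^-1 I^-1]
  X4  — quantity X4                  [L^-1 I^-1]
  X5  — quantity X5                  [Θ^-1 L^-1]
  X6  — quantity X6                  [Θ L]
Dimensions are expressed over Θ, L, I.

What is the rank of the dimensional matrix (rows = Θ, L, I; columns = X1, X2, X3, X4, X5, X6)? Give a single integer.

Dimensional matrix (Θ×L×I by X1×X2×X3×X4×X5×X6):
  Θ: [-2  0  0  0 -1  1]
  L: [-1  1 -1 -1 -1  1]
  I: [ 1  1 -1 -1  0  0]
Row reduction gives pivot columns X1,X2; rank = 2

2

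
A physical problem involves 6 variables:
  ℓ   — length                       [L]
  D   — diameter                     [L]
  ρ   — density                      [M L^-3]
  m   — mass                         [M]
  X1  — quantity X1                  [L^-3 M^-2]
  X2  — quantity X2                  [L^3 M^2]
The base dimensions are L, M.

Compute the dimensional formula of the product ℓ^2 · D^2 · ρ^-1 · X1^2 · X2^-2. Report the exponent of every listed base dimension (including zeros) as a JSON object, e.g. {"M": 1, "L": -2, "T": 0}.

{"L": -5, "M": -9}

Dimensional matrix (L×M by ℓ×D×ρ×m×X1×X2):
  L: [ 1  1 -3  0 -3  3]
  M: [ 0  0  1  1 -2  2]
  [L]: (2)·1+(2)·1+(-1)·-3+(2)·-3+(-2)·3 = -5
  [M]: (2)·0+(2)·0+(-1)·1+(2)·-2+(-2)·2 = -9
⇒ L^-5 M^-9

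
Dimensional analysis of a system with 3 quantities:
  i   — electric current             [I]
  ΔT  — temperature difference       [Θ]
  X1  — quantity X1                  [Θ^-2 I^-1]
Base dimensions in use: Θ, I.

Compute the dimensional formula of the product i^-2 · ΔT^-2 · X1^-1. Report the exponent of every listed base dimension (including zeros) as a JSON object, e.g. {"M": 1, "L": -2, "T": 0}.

Exponent matrix [Θ,I] × [i,ΔT,X1]:
  Θ: [ 0  1 -2]
  I: [ 1  0 -1]
  [Θ]: (-2)·0+(-2)·1+(-1)·-2 = 0
  [I]: (-2)·1+(-2)·0+(-1)·-1 = -1
⇒ I^-1

{"Θ": 0, "I": -1}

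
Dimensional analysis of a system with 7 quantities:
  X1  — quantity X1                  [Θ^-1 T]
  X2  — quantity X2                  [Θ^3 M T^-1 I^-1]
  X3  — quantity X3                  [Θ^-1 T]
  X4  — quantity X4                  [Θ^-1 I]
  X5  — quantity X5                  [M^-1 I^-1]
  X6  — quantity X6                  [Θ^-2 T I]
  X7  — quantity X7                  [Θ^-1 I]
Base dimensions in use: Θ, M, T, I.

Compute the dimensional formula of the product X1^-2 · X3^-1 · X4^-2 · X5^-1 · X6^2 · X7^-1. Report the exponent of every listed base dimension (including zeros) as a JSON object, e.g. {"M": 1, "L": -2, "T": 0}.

Dimensional matrix (Θ×M×T×I by X1×X2×X3×X4×X5×X6×X7):
  Θ: [-1  3 -1 -1  0 -2 -1]
  M: [ 0  1  0  0 -1  0  0]
  T: [ 1 -1  1  0  0  1  0]
  I: [ 0 -1  0  1 -1  1  1]
  [Θ]: (-2)·-1+(-1)·-1+(-2)·-1+(-1)·0+(2)·-2+(-1)·-1 = 2
  [M]: (-2)·0+(-1)·0+(-2)·0+(-1)·-1+(2)·0+(-1)·0 = 1
  [T]: (-2)·1+(-1)·1+(-2)·0+(-1)·0+(2)·1+(-1)·0 = -1
  [I]: (-2)·0+(-1)·0+(-2)·1+(-1)·-1+(2)·1+(-1)·1 = 0
⇒ Θ^2 M T^-1

{"Θ": 2, "M": 1, "T": -1, "I": 0}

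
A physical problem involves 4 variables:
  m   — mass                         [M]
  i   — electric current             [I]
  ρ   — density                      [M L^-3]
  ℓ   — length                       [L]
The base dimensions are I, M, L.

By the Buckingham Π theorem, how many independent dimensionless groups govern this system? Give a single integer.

1

Write exponents as rows I,M,L / cols m,i,ρ,ℓ:
  I: [ 0  1  0  0]
  M: [ 1  0  1  0]
  L: [ 0  0 -3  1]
Row reduction gives pivot columns m,i,ρ; rank = 3
n=4, r=3 ⇒ 1 dimensionless group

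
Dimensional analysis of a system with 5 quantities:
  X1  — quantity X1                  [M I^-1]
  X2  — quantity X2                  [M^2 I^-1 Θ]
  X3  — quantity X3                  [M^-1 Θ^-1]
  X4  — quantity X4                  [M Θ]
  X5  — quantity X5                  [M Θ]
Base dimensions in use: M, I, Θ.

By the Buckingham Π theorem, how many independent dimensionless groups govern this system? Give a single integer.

3

Exponent matrix [M,I,Θ] × [X1,X2,X3,X4,X5]:
  M: [ 1  2 -1  1  1]
  I: [-1 -1  0  0  0]
  Θ: [ 0  1 -1  1  1]
Row reduction gives pivot columns X1,X2; rank = 2
n=5, r=2 ⇒ 3 dimensionless groups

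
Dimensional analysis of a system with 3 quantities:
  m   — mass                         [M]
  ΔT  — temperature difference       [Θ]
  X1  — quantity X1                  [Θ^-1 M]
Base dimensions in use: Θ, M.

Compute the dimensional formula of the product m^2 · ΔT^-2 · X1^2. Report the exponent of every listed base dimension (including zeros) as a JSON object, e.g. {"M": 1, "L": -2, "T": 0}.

{"Θ": -4, "M": 4}

Write exponents as rows Θ,M / cols m,ΔT,X1:
  Θ: [ 0  1 -1]
  M: [ 1  0  1]
  [Θ]: (2)·0+(-2)·1+(2)·-1 = -4
  [M]: (2)·1+(-2)·0+(2)·1 = 4
⇒ Θ^-4 M^4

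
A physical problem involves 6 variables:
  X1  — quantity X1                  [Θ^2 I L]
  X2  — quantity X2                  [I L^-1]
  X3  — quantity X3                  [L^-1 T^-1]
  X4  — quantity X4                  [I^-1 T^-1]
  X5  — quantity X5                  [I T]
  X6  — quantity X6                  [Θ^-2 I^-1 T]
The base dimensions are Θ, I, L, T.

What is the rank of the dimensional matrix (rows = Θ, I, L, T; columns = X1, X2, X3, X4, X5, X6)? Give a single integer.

3

Write exponents as rows Θ,I,L,T / cols X1,X2,X3,X4,X5,X6:
  Θ: [ 2  0  0  0  0 -2]
  I: [ 1  1  0 -1  1 -1]
  L: [ 1 -1 -1  0  0  0]
  T: [ 0  0 -1 -1  1  1]
RREF → pivots at {X1,X2,X3} ⇒ r = 3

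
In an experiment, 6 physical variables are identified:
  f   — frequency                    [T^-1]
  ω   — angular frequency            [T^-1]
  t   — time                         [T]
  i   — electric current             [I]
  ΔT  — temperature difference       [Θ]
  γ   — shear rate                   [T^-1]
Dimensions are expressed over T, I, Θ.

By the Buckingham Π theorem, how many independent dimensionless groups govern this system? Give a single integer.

3

Exponent matrix [T,I,Θ] × [f,ω,t,i,ΔT,γ]:
  T: [-1 -1  1  0  0 -1]
  I: [ 0  0  0  1  0  0]
  Θ: [ 0  0  0  0  1  0]
Row reduction gives pivot columns f,i,ΔT; rank = 3
6 vars − rank 3 = 3 Π groups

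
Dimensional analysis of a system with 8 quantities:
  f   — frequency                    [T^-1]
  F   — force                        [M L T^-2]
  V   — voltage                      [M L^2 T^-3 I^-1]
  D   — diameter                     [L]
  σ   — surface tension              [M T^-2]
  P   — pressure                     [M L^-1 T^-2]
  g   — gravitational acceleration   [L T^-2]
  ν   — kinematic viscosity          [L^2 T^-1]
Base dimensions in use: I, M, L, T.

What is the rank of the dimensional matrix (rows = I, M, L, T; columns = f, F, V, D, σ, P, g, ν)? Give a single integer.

4

Exponent matrix [I,M,L,T] × [f,F,V,D,σ,P,g,ν]:
  I: [ 0  0 -1  0  0  0  0  0]
  M: [ 0  1  1  0  1  1  0  0]
  L: [ 0  1  2  1  0 -1  1  2]
  T: [-1 -2 -3  0 -2 -2 -2 -1]
Echelon form has 4 nonzero rows (pivots: f,F,V,D)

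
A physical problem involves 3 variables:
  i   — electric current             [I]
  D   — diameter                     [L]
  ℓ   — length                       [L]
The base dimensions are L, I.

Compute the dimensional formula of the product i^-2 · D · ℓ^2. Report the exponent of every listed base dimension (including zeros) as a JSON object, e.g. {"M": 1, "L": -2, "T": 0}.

Dimensional matrix (L×I by i×D×ℓ):
  L: [ 0  1  1]
  I: [ 1  0  0]
  [L]: (-2)·0+(1)·1+(2)·1 = 3
  [I]: (-2)·1+(1)·0+(2)·0 = -2
⇒ L^3 I^-2

{"L": 3, "I": -2}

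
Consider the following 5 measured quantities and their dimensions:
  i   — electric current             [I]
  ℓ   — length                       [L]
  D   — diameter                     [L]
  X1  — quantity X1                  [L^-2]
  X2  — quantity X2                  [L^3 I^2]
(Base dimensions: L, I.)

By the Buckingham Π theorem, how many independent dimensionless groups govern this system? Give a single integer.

Exponent matrix [L,I] × [i,ℓ,D,X1,X2]:
  L: [ 0  1  1 -2  3]
  I: [ 1  0  0  0  2]
Row reduction gives pivot columns i,ℓ; rank = 2
Π count = n − r = 5 − 2 = 3

3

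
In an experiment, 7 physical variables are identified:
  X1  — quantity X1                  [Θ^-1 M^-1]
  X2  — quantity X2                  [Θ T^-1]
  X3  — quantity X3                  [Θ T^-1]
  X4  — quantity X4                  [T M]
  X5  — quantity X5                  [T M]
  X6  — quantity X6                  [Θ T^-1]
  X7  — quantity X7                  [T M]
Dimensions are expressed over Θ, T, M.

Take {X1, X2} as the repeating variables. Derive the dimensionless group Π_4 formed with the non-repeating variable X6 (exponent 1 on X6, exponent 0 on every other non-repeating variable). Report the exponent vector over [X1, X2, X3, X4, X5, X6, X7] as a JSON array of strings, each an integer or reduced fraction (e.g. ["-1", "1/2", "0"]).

["0", "-1", "0", "0", "0", "1", "0"]

Dimensional matrix (Θ×T×M by X1×X2×X3×X4×X5×X6×X7):
  Θ: [-1  1  1  0  0  1  0]
  T: [ 0 -1 -1  1  1 -1  1]
  M: [-1  0  0  1  1  0  1]
RREF → pivots at {X1,X2} ⇒ r = 2
Pivot set = {X1,X2}, free = {X3,X4,X5,X6,X7}
RREF:
  r0: [   1    0    0   -1   -1    0   -1]
  r1: [   0    1    1   -1   -1    1   -1]
  r2: [   0    0    0    0    0    0    0]
Fix exponent of X6 at 1, X3 at 0, X4 at 0, X5 at 0, X7 at 0; solve each RREF row for its pivot's exponent:
  r0: exp(X1) + (0)·1 = 0 ⇒ exp(X1) = 0
  r1: exp(X2) + (1)·1 = 0 ⇒ exp(X2) = -1
Π_4 = X2^-1 · X6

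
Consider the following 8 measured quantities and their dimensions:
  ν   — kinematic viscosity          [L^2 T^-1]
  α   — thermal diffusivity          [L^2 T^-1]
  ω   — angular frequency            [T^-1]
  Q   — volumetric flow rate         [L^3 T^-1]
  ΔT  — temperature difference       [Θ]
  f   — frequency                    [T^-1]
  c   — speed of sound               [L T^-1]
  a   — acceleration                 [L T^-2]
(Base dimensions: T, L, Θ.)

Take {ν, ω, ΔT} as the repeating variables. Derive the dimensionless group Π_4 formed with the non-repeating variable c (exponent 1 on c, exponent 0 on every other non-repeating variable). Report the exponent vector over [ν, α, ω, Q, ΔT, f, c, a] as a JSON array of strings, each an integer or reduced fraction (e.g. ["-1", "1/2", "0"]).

["-1/2", "0", "-1/2", "0", "0", "0", "1", "0"]

Dimensional matrix (T×L×Θ by ν×α×ω×Q×ΔT×f×c×a):
  T: [-1 -1 -1 -1  0 -1 -1 -2]
  L: [ 2  2  0  3  0  0  1  1]
  Θ: [ 0  0  0  0  1  0  0  0]
RREF → pivots at {ν,ω,ΔT} ⇒ r = 3
Pivot set = {ν,ω,ΔT}, free = {α,Q,f,c,a}
RREF:
  r0: [   1    1    0  3/2    0    0  1/2  1/2]
  r1: [   0    0    1 -1/2    0    1  1/2  3/2]
  r2: [   0    0    0    0    1    0    0    0]
Fix exponent of c at 1, α at 0, Q at 0, f at 0, a at 0; solve each RREF row for its pivot's exponent:
  r0: exp(ν) + (1/2)·1 = 0 ⇒ exp(ν) = -1/2
  r1: exp(ω) + (1/2)·1 = 0 ⇒ exp(ω) = -1/2
  r2: exp(ΔT) + (0)·1 = 0 ⇒ exp(ΔT) = 0
Π_4 = ν^(-1/2) · ω^(-1/2) · c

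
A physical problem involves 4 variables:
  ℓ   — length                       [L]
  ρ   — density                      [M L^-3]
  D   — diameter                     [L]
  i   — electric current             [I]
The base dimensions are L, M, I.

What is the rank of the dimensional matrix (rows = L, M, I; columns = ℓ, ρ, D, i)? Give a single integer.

Write exponents as rows L,M,I / cols ℓ,ρ,D,i:
  L: [ 1 -3  1  0]
  M: [ 0  1  0  0]
  I: [ 0  0  0  1]
Row reduction gives pivot columns ℓ,ρ,i; rank = 3

3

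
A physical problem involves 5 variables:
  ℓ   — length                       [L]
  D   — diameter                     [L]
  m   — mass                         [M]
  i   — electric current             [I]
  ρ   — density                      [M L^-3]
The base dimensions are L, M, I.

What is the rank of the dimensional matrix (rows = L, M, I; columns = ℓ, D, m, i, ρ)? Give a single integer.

Write exponents as rows L,M,I / cols ℓ,D,m,i,ρ:
  L: [ 1  1  0  0 -3]
  M: [ 0  0  1  0  1]
  I: [ 0  0  0  1  0]
RREF → pivots at {ℓ,m,i} ⇒ r = 3

3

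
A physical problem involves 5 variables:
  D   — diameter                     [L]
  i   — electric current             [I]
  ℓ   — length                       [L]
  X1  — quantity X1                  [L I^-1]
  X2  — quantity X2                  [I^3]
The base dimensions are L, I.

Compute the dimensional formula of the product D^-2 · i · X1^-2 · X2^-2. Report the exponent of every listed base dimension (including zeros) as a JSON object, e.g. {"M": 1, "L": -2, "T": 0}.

{"L": -4, "I": -3}

Write exponents as rows L,I / cols D,i,ℓ,X1,X2:
  L: [ 1  0  1  1  0]
  I: [ 0  1  0 -1  3]
  [L]: (-2)·1+(1)·0+(-2)·1+(-2)·0 = -4
  [I]: (-2)·0+(1)·1+(-2)·-1+(-2)·3 = -3
⇒ L^-4 I^-3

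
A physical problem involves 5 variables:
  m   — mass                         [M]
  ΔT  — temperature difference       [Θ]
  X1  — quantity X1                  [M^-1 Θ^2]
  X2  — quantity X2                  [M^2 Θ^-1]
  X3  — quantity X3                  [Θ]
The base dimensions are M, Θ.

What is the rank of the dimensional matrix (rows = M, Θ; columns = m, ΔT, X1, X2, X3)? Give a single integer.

Exponent matrix [M,Θ] × [m,ΔT,X1,X2,X3]:
  M: [ 1  0 -1  2  0]
  Θ: [ 0  1  2 -1  1]
Echelon form has 2 nonzero rows (pivots: m,ΔT)

2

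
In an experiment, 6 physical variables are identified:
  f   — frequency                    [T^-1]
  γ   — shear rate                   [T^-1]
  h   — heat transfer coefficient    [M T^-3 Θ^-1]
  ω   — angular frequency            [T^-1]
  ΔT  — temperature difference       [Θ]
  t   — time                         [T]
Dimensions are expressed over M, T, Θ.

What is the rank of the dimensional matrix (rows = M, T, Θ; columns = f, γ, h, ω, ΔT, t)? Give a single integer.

3

Exponent matrix [M,T,Θ] × [f,γ,h,ω,ΔT,t]:
  M: [ 0  0  1  0  0  0]
  T: [-1 -1 -3 -1  0  1]
  Θ: [ 0  0 -1  0  1  0]
Echelon form has 3 nonzero rows (pivots: f,h,ΔT)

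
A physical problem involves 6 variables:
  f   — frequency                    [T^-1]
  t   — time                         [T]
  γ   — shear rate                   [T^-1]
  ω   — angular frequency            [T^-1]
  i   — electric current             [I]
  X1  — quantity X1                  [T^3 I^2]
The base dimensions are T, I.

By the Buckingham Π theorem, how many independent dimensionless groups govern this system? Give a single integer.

4

Exponent matrix [T,I] × [f,t,γ,ω,i,X1]:
  T: [-1  1 -1 -1  0  3]
  I: [ 0  0  0  0  1  2]
Row reduction gives pivot columns f,i; rank = 2
Π count = n − r = 6 − 2 = 4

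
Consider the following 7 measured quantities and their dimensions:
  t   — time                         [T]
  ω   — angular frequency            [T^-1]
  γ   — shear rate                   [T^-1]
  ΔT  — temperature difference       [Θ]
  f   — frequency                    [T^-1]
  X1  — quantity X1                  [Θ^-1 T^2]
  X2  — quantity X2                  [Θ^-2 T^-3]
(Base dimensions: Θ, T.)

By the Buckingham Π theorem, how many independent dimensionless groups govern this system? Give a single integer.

Exponent matrix [Θ,T] × [t,ω,γ,ΔT,f,X1,X2]:
  Θ: [ 0  0  0  1  0 -1 -2]
  T: [ 1 -1 -1  0 -1  2 -3]
Row reduction gives pivot columns t,ΔT; rank = 2
n=7, r=2 ⇒ 5 dimensionless groups

5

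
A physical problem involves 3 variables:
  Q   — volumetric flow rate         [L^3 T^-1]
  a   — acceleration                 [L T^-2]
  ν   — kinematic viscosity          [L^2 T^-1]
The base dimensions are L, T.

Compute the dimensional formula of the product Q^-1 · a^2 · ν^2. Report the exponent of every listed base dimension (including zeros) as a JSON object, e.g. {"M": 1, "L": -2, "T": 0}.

Write exponents as rows L,T / cols Q,a,ν:
  L: [ 3  1  2]
  T: [-1 -2 -1]
  [L]: (-1)·3+(2)·1+(2)·2 = 3
  [T]: (-1)·-1+(2)·-2+(2)·-1 = -5
⇒ L^3 T^-5

{"L": 3, "T": -5}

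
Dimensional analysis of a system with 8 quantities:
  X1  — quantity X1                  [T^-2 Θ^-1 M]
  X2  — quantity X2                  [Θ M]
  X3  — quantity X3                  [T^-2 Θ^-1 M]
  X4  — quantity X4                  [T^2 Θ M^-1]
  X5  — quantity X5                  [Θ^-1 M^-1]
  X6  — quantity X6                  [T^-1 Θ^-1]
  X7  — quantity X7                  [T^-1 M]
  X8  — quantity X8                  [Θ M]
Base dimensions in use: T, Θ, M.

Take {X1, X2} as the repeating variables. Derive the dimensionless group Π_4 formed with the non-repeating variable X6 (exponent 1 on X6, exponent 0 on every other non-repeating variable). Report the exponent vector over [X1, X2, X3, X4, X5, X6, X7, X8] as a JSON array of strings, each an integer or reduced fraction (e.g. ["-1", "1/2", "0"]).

["-1/2", "1/2", "0", "0", "0", "1", "0", "0"]

Write exponents as rows T,Θ,M / cols X1,X2,X3,X4,X5,X6,X7,X8:
  T: [-2  0 -2  2  0 -1 -1  0]
  Θ: [-1  1 -1  1 -1 -1  0  1]
  M: [ 1  1  1 -1 -1  0  1  1]
RREF → pivots at {X1,X2} ⇒ r = 2
Pivot set = {X1,X2}, free = {X3,X4,X5,X6,X7,X8}
RREF:
  r0: [   1    0    1   -1    0  1/2  1/2    0]
  r1: [   0    1    0    0   -1 -1/2  1/2    1]
  r2: [   0    0    0    0    0    0    0    0]
Fix exponent of X6 at 1, X3 at 0, X4 at 0, X5 at 0, X7 at 0, X8 at 0; solve each RREF row for its pivot's exponent:
  r0: exp(X1) + (1/2)·1 = 0 ⇒ exp(X1) = -1/2
  r1: exp(X2) + (-1/2)·1 = 0 ⇒ exp(X2) = 1/2
Π_4 = X1^(-1/2) · X2^(1/2) · X6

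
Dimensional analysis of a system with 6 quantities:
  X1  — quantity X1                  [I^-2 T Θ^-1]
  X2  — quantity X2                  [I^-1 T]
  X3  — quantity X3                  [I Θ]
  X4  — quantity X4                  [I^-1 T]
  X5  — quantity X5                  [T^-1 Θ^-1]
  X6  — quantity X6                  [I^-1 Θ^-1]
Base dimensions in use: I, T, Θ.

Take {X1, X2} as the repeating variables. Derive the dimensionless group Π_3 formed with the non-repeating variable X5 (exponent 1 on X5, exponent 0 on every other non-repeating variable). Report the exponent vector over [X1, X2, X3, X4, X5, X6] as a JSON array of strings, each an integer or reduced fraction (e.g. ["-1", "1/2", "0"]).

Exponent matrix [I,T,Θ] × [X1,X2,X3,X4,X5,X6]:
  I: [-2 -1  1 -1  0 -1]
  T: [ 1  1  0  1 -1  0]
  Θ: [-1  0  1  0 -1 -1]
Echelon form has 2 nonzero rows (pivots: X1,X2)
Pivot set = {X1,X2}, free = {X3,X4,X5,X6}
RREF:
  r0: [   1    0   -1    0    1    1]
  r1: [   0    1    1    1   -2   -1]
  r2: [   0    0    0    0    0    0]
Fix exponent of X5 at 1, X3 at 0, X4 at 0, X6 at 0; solve each RREF row for its pivot's exponent:
  r0: exp(X1) + (1)·1 = 0 ⇒ exp(X1) = -1
  r1: exp(X2) + (-2)·1 = 0 ⇒ exp(X2) = 2
Π_3 = X1^-1 · X2^2 · X5

["-1", "2", "0", "0", "1", "0"]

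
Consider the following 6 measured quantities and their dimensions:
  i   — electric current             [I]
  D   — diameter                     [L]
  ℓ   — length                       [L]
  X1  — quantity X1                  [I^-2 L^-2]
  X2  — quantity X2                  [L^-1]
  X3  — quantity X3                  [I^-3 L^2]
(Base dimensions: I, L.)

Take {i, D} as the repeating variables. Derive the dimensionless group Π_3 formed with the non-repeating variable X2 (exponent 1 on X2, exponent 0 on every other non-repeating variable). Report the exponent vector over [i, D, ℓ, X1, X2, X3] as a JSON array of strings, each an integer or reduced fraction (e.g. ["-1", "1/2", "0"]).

["0", "1", "0", "0", "1", "0"]

Exponent matrix [I,L] × [i,D,ℓ,X1,X2,X3]:
  I: [ 1  0  0 -2  0 -3]
  L: [ 0  1  1 -2 -1  2]
RREF → pivots at {i,D} ⇒ r = 2
Repeat: i,D; free: ℓ,X1,X2,X3
RREF:
  r0: [   1    0    0   -2    0   -3]
  r1: [   0    1    1   -2   -1    2]
Fix exponent of X2 at 1, ℓ at 0, X1 at 0, X3 at 0; solve each RREF row for its pivot's exponent:
  r0: exp(i) + (0)·1 = 0 ⇒ exp(i) = 0
  r1: exp(D) + (-1)·1 = 0 ⇒ exp(D) = 1
Π_3 = D · X2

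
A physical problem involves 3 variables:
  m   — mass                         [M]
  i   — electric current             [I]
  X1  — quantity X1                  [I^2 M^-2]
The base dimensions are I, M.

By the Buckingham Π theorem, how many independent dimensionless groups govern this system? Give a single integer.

Write exponents as rows I,M / cols m,i,X1:
  I: [ 0  1  2]
  M: [ 1  0 -2]
Row reduction gives pivot columns m,i; rank = 2
n=3, r=2 ⇒ 1 dimensionless group

1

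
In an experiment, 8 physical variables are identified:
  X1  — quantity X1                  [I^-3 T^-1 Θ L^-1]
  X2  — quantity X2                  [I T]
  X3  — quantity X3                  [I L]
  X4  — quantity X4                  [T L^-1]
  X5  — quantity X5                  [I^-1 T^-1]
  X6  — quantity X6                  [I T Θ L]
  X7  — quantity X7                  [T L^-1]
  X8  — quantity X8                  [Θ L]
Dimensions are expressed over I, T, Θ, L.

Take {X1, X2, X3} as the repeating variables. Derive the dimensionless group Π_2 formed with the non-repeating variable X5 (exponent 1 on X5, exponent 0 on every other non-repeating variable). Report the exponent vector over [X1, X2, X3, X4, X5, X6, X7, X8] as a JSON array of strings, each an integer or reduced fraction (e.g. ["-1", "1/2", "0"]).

["0", "1", "0", "0", "1", "0", "0", "0"]

Write exponents as rows I,T,Θ,L / cols X1,X2,X3,X4,X5,X6,X7,X8:
  I: [-3  1  1  0 -1  1  0  0]
  T: [-1  1  0  1 -1  1  1  0]
  Θ: [ 1  0  0  0  0  1  0  1]
  L: [-1  0  1 -1  0  1 -1  1]
Echelon form has 3 nonzero rows (pivots: X1,X2,X3)
Repeat: X1,X2,X3; free: X4,X5,X6,X7,X8
RREF:
  r0: [   1    0    0    0    0    1    0    1]
  r1: [   0    1    0    1   -1    2    1    1]
  r2: [   0    0    1   -1    0    2   -1    2]
  r3: [   0    0    0    0    0    0    0    0]
Fix exponent of X5 at 1, X4 at 0, X6 at 0, X7 at 0, X8 at 0; solve each RREF row for its pivot's exponent:
  r0: exp(X1) + (0)·1 = 0 ⇒ exp(X1) = 0
  r1: exp(X2) + (-1)·1 = 0 ⇒ exp(X2) = 1
  r2: exp(X3) + (0)·1 = 0 ⇒ exp(X3) = 0
Π_2 = X2 · X5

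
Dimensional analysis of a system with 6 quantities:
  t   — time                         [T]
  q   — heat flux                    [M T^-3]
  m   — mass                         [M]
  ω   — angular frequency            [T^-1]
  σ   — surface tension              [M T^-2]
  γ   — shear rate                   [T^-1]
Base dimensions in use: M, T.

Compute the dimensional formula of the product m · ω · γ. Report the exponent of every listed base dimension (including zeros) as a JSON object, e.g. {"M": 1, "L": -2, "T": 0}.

{"M": 1, "T": -2}

Write exponents as rows M,T / cols t,q,m,ω,σ,γ:
  M: [ 0  1  1  0  1  0]
  T: [ 1 -3  0 -1 -2 -1]
  [M]: (1)·1+(1)·0+(1)·0 = 1
  [T]: (1)·0+(1)·-1+(1)·-1 = -2
⇒ M T^-2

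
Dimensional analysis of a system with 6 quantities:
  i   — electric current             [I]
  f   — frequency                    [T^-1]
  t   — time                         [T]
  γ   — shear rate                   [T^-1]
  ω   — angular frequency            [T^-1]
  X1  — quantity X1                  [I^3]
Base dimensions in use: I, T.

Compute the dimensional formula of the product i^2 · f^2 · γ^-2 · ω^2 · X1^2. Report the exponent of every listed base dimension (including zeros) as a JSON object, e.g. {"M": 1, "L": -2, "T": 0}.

{"I": 8, "T": -2}

Exponent matrix [I,T] × [i,f,t,γ,ω,X1]:
  I: [ 1  0  0  0  0  3]
  T: [ 0 -1  1 -1 -1  0]
  [I]: (2)·1+(2)·0+(-2)·0+(2)·0+(2)·3 = 8
  [T]: (2)·0+(2)·-1+(-2)·-1+(2)·-1+(2)·0 = -2
⇒ I^8 T^-2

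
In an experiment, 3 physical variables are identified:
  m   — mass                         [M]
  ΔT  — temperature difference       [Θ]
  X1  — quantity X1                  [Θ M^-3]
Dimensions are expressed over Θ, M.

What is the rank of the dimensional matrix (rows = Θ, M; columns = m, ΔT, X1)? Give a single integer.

Exponent matrix [Θ,M] × [m,ΔT,X1]:
  Θ: [ 0  1  1]
  M: [ 1  0 -3]
Echelon form has 2 nonzero rows (pivots: m,ΔT)

2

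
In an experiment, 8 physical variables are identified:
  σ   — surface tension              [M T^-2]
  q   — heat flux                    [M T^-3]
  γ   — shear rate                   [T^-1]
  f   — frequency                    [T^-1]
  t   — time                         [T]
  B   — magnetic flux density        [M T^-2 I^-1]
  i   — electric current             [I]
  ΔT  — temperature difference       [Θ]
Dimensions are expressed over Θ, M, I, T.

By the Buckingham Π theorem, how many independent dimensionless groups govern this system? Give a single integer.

Write exponents as rows Θ,M,I,T / cols σ,q,γ,f,t,B,i,ΔT:
  Θ: [ 0  0  0  0  0  0  0  1]
  M: [ 1  1  0  0  0  1  0  0]
  I: [ 0  0  0  0  0 -1  1  0]
  T: [-2 -3 -1 -1  1 -2  0  0]
Echelon form has 4 nonzero rows (pivots: σ,q,B,ΔT)
8 vars − rank 4 = 4 Π groups

4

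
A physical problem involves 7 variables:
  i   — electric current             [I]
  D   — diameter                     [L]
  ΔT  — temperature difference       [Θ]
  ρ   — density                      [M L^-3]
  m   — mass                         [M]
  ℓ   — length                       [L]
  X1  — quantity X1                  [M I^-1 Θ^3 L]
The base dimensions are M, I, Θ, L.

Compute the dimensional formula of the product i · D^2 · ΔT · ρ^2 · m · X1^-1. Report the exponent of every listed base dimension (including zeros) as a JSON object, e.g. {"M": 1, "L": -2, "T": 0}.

{"M": 2, "I": 2, "Θ": -2, "L": -5}

Exponent matrix [M,I,Θ,L] × [i,D,ΔT,ρ,m,ℓ,X1]:
  M: [ 0  0  0  1  1  0  1]
  I: [ 1  0  0  0  0  0 -1]
  Θ: [ 0  0  1  0  0  0  3]
  L: [ 0  1  0 -3  0  1  1]
  [M]: (1)·0+(2)·0+(1)·0+(2)·1+(1)·1+(-1)·1 = 2
  [I]: (1)·1+(2)·0+(1)·0+(2)·0+(1)·0+(-1)·-1 = 2
  [Θ]: (1)·0+(2)·0+(1)·1+(2)·0+(1)·0+(-1)·3 = -2
  [L]: (1)·0+(2)·1+(1)·0+(2)·-3+(1)·0+(-1)·1 = -5
⇒ M^2 I^2 Θ^-2 L^-5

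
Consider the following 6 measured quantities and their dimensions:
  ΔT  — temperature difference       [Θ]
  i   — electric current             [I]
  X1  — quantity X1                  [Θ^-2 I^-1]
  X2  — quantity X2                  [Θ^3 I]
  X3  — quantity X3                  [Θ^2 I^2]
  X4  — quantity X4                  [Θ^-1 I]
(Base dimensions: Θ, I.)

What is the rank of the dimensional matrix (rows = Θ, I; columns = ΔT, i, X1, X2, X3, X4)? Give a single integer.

Write exponents as rows Θ,I / cols ΔT,i,X1,X2,X3,X4:
  Θ: [ 1  0 -2  3  2 -1]
  I: [ 0  1 -1  1  2  1]
Row reduction gives pivot columns ΔT,i; rank = 2

2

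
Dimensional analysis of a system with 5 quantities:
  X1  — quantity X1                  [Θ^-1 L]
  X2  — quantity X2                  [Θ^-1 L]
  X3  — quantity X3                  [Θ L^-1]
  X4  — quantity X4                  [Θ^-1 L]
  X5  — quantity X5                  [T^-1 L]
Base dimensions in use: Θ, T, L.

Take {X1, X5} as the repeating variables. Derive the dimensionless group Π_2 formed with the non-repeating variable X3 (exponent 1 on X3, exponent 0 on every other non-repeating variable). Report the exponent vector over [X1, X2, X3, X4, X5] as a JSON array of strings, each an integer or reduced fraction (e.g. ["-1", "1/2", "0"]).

["1", "0", "1", "0", "0"]

Dimensional matrix (Θ×T×L by X1×X2×X3×X4×X5):
  Θ: [-1 -1  1 -1  0]
  T: [ 0  0  0  0 -1]
  L: [ 1  1 -1  1  1]
Row reduction gives pivot columns X1,X5; rank = 2
Repeat: X1,X5; free: X2,X3,X4
RREF:
  r0: [   1    1   -1    1    0]
  r1: [   0    0    0    0    1]
  r2: [   0    0    0    0    0]
Fix exponent of X3 at 1, X2 at 0, X4 at 0; solve each RREF row for its pivot's exponent:
  r0: exp(X1) + (-1)·1 = 0 ⇒ exp(X1) = 1
  r1: exp(X5) + (0)·1 = 0 ⇒ exp(X5) = 0
Π_2 = X1 · X3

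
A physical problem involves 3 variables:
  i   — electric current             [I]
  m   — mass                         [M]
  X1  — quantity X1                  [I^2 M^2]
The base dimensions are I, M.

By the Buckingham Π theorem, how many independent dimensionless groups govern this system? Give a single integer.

1

Exponent matrix [I,M] × [i,m,X1]:
  I: [ 1  0  2]
  M: [ 0  1  2]
Echelon form has 2 nonzero rows (pivots: i,m)
3 vars − rank 2 = 1 Π group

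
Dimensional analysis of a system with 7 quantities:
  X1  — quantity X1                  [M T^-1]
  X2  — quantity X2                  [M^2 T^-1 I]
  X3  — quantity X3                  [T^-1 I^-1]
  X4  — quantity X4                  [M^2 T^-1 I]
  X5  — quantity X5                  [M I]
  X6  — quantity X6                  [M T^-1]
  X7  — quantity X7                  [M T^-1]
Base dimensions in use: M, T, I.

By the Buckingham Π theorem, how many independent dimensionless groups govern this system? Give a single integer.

Write exponents as rows M,T,I / cols X1,X2,X3,X4,X5,X6,X7:
  M: [ 1  2  0  2  1  1  1]
  T: [-1 -1 -1 -1  0 -1 -1]
  I: [ 0  1 -1  1  1  0  0]
Echelon form has 2 nonzero rows (pivots: X1,X2)
n=7, r=2 ⇒ 5 dimensionless groups

5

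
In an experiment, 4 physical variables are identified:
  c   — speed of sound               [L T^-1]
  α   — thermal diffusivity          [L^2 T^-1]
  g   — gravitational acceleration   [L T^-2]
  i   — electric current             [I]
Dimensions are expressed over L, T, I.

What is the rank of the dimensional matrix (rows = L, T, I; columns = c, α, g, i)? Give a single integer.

Dimensional matrix (L×T×I by c×α×g×i):
  L: [ 1  2  1  0]
  T: [-1 -1 -2  0]
  I: [ 0  0  0  1]
RREF → pivots at {c,α,i} ⇒ r = 3

3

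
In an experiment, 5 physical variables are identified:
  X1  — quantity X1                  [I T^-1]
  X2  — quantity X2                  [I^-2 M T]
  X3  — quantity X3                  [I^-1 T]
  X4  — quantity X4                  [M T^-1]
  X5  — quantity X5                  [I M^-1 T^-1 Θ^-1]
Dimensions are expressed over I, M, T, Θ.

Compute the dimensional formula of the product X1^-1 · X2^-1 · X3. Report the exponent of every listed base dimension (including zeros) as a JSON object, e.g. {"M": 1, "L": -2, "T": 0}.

{"I": 0, "M": -1, "T": 1, "Θ": 0}

Write exponents as rows I,M,T,Θ / cols X1,X2,X3,X4,X5:
  I: [ 1 -2 -1  0  1]
  M: [ 0  1  0  1 -1]
  T: [-1  1  1 -1 -1]
  Θ: [ 0  0  0  0 -1]
  [I]: (-1)·1+(-1)·-2+(1)·-1 = 0
  [M]: (-1)·0+(-1)·1+(1)·0 = -1
  [T]: (-1)·-1+(-1)·1+(1)·1 = 1
  [Θ]: (-1)·0+(-1)·0+(1)·0 = 0
⇒ M^-1 T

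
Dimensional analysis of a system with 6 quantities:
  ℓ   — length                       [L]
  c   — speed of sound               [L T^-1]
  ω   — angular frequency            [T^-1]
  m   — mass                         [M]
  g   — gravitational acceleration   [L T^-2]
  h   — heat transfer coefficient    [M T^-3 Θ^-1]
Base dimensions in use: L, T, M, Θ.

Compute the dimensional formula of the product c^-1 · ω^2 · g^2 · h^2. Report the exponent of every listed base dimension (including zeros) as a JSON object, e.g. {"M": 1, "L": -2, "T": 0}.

{"L": 1, "T": -11, "M": 2, "Θ": -2}

Exponent matrix [L,T,M,Θ] × [ℓ,c,ω,m,g,h]:
  L: [ 1  1  0  0  1  0]
  T: [ 0 -1 -1  0 -2 -3]
  M: [ 0  0  0  1  0  1]
  Θ: [ 0  0  0  0  0 -1]
  [L]: (-1)·1+(2)·0+(2)·1+(2)·0 = 1
  [T]: (-1)·-1+(2)·-1+(2)·-2+(2)·-3 = -11
  [M]: (-1)·0+(2)·0+(2)·0+(2)·1 = 2
  [Θ]: (-1)·0+(2)·0+(2)·0+(2)·-1 = -2
⇒ L T^-11 M^2 Θ^-2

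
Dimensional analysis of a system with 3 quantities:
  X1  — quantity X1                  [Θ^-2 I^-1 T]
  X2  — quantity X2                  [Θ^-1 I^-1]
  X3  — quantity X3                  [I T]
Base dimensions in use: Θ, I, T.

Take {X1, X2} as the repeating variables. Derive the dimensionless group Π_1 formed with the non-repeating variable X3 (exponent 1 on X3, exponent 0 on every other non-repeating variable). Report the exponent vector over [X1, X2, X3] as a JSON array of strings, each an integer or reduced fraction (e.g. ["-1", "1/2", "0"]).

Dimensional matrix (Θ×I×T by X1×X2×X3):
  Θ: [-2 -1  0]
  I: [-1 -1  1]
  T: [ 1  0  1]
Row reduction gives pivot columns X1,X2; rank = 2
Repeat: X1,X2; free: X3
RREF:
  r0: [   1    0    1]
  r1: [   0    1   -2]
  r2: [   0    0    0]
Fix exponent of X3 at 1; solve each RREF row for its pivot's exponent:
  r0: exp(X1) + (1)·1 = 0 ⇒ exp(X1) = -1
  r1: exp(X2) + (-2)·1 = 0 ⇒ exp(X2) = 2
Π_1 = X1^-1 · X2^2 · X3

["-1", "2", "1"]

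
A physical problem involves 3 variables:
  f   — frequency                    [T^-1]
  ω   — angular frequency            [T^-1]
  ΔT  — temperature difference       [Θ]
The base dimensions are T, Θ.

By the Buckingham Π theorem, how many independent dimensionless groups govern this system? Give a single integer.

Write exponents as rows T,Θ / cols f,ω,ΔT:
  T: [-1 -1  0]
  Θ: [ 0  0  1]
Echelon form has 2 nonzero rows (pivots: f,ΔT)
3 vars − rank 2 = 1 Π group

1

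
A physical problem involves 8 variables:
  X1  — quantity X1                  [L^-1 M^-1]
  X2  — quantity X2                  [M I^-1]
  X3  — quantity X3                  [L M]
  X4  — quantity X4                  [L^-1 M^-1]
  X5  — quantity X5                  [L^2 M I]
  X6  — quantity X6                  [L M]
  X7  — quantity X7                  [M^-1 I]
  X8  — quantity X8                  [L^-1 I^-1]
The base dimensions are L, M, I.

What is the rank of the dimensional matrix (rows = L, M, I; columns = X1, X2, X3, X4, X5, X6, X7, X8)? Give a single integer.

Dimensional matrix (L×M×I by X1×X2×X3×X4×X5×X6×X7×X8):
  L: [-1  0  1 -1  2  1  0 -1]
  M: [-1  1  1 -1  1  1 -1  0]
  I: [ 0 -1  0  0  1  0  1 -1]
Echelon form has 2 nonzero rows (pivots: X1,X2)

2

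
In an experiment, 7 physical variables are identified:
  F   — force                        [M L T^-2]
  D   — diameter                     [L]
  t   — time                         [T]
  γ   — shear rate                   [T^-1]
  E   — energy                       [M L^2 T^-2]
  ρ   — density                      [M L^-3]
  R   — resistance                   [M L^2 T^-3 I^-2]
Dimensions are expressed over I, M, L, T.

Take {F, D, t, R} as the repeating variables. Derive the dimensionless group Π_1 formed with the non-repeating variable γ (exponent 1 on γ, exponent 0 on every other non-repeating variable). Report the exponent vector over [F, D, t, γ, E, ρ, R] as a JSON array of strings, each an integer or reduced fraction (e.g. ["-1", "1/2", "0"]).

["0", "0", "1", "1", "0", "0", "0"]

Write exponents as rows I,M,L,T / cols F,D,t,γ,E,ρ,R:
  I: [ 0  0  0  0  0  0 -2]
  M: [ 1  0  0  0  1  1  1]
  L: [ 1  1  0  0  2 -3  2]
  T: [-2  0  1 -1 -2  0 -3]
Echelon form has 4 nonzero rows (pivots: F,D,t,R)
Pivot set = {F,D,t,R}, free = {γ,E,ρ}
RREF:
  r0: [   1    0    0    0    1    1    0]
  r1: [   0    1    0    0    1   -4    0]
  r2: [   0    0    1   -1    0    2    0]
  r3: [   0    0    0    0    0    0    1]
Fix exponent of γ at 1, E at 0, ρ at 0; solve each RREF row for its pivot's exponent:
  r0: exp(F) + (0)·1 = 0 ⇒ exp(F) = 0
  r1: exp(D) + (0)·1 = 0 ⇒ exp(D) = 0
  r2: exp(t) + (-1)·1 = 0 ⇒ exp(t) = 1
  r3: exp(R) + (0)·1 = 0 ⇒ exp(R) = 0
Π_1 = t · γ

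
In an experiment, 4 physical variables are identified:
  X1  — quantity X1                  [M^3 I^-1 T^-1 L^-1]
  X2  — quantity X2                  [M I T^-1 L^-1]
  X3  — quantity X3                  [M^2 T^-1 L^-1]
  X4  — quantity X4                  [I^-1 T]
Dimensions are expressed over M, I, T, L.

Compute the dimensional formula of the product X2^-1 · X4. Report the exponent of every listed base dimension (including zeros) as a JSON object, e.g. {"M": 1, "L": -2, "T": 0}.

{"M": -1, "I": -2, "T": 2, "L": 1}

Exponent matrix [M,I,T,L] × [X1,X2,X3,X4]:
  M: [ 3  1  2  0]
  I: [-1  1  0 -1]
  T: [-1 -1 -1  1]
  L: [-1 -1 -1  0]
  [M]: (-1)·1+(1)·0 = -1
  [I]: (-1)·1+(1)·-1 = -2
  [T]: (-1)·-1+(1)·1 = 2
  [L]: (-1)·-1+(1)·0 = 1
⇒ M^-1 I^-2 T^2 L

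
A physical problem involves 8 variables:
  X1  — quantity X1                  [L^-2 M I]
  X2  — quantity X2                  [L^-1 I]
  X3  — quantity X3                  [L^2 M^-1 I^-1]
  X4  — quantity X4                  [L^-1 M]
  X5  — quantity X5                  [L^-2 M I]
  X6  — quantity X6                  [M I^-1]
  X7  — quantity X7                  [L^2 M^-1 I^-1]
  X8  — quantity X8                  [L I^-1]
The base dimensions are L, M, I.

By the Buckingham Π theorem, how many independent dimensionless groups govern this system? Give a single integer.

Dimensional matrix (L×M×I by X1×X2×X3×X4×X5×X6×X7×X8):
  L: [-2 -1  2 -1 -2  0  2  1]
  M: [ 1  0 -1  1  1  1 -1  0]
  I: [ 1  1 -1  0  1 -1 -1 -1]
Row reduction gives pivot columns X1,X2; rank = 2
n=8, r=2 ⇒ 6 dimensionless groups

6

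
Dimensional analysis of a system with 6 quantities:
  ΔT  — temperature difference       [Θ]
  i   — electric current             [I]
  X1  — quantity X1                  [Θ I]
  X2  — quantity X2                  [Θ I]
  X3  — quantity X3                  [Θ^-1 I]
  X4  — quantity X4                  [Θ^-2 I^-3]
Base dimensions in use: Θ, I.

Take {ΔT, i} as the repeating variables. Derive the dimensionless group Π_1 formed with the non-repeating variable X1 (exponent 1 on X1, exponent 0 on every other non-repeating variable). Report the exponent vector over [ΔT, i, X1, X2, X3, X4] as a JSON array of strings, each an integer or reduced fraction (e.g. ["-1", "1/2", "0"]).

Exponent matrix [Θ,I] × [ΔT,i,X1,X2,X3,X4]:
  Θ: [ 1  0  1  1 -1 -2]
  I: [ 0  1  1  1  1 -3]
Row reduction gives pivot columns ΔT,i; rank = 2
Pivot set = {ΔT,i}, free = {X1,X2,X3,X4}
RREF:
  r0: [   1    0    1    1   -1   -2]
  r1: [   0    1    1    1    1   -3]
Fix exponent of X1 at 1, X2 at 0, X3 at 0, X4 at 0; solve each RREF row for its pivot's exponent:
  r0: exp(ΔT) + (1)·1 = 0 ⇒ exp(ΔT) = -1
  r1: exp(i) + (1)·1 = 0 ⇒ exp(i) = -1
Π_1 = ΔT^-1 · i^-1 · X1

["-1", "-1", "1", "0", "0", "0"]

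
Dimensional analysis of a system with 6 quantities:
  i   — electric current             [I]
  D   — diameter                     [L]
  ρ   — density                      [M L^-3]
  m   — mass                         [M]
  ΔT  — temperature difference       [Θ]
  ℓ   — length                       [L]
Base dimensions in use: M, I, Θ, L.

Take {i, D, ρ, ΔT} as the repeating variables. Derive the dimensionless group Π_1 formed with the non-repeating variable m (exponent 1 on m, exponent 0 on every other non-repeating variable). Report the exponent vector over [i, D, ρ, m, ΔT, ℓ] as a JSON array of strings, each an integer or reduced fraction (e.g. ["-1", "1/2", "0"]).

Write exponents as rows M,I,Θ,L / cols i,D,ρ,m,ΔT,ℓ:
  M: [ 0  0  1  1  0  0]
  I: [ 1  0  0  0  0  0]
  Θ: [ 0  0  0  0  1  0]
  L: [ 0  1 -3  0  0  1]
RREF → pivots at {i,D,ρ,ΔT} ⇒ r = 4
Repeat: i,D,ρ,ΔT; free: m,ℓ
RREF:
  r0: [   1    0    0    0    0    0]
  r1: [   0    1    0    3    0    1]
  r2: [   0    0    1    1    0    0]
  r3: [   0    0    0    0    1    0]
Fix exponent of m at 1, ℓ at 0; solve each RREF row for its pivot's exponent:
  r0: exp(i) + (0)·1 = 0 ⇒ exp(i) = 0
  r1: exp(D) + (3)·1 = 0 ⇒ exp(D) = -3
  r2: exp(ρ) + (1)·1 = 0 ⇒ exp(ρ) = -1
  r3: exp(ΔT) + (0)·1 = 0 ⇒ exp(ΔT) = 0
Π_1 = D^-3 · ρ^-1 · m

["0", "-3", "-1", "1", "0", "0"]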